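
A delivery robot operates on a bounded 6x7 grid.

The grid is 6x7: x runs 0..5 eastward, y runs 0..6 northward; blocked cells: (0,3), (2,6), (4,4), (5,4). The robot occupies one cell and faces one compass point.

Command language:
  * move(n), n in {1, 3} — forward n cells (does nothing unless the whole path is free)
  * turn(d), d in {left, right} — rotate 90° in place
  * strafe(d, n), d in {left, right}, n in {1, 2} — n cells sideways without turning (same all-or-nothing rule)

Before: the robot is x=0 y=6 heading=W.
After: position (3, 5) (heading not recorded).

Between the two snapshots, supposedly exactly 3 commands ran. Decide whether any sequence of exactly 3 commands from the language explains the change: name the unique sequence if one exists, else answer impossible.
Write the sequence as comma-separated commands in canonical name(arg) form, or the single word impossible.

impossible

no 3-step route produces this change.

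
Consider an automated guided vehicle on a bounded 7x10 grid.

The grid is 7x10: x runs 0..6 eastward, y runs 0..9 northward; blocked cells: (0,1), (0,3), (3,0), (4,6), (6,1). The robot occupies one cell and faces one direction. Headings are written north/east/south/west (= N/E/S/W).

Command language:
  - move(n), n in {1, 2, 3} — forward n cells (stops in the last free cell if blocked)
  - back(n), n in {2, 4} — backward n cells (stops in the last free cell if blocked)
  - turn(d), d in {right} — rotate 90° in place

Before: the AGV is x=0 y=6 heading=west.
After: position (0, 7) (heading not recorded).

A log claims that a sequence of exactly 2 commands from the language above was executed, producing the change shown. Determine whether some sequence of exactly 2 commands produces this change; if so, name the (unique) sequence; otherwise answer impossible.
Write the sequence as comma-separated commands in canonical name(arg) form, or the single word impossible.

key: order matters: swapping turn(right) and move(1) lands elsewhere
from: x=0 y=6 heading=west
t=1 turn(right) ⇒ x=0 y=6 heading=north
t=2 move(1) ⇒ x=0 y=7 heading=north
all 36 alternatives checked — unique.

turn(right), move(1)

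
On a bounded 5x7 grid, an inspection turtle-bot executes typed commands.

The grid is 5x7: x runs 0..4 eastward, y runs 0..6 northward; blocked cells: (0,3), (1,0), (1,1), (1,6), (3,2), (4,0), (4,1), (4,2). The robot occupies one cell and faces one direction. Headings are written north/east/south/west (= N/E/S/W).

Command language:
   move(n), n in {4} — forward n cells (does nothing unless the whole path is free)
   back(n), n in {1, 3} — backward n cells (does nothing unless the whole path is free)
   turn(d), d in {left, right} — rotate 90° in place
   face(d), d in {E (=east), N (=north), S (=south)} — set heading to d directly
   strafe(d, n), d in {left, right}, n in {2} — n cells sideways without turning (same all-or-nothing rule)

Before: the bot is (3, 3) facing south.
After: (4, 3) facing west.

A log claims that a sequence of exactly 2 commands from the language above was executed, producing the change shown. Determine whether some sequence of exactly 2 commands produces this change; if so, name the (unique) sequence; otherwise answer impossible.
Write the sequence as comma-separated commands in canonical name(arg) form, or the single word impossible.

turn(right), back(1)

key: position moved to (4,3) AND the heading swung to W — translation plus rotation needed
from: (3, 3) facing south
1. turn(right) → (3, 3) facing west
2. back(1) → (4, 3) facing west
no rival 2-sequence matches.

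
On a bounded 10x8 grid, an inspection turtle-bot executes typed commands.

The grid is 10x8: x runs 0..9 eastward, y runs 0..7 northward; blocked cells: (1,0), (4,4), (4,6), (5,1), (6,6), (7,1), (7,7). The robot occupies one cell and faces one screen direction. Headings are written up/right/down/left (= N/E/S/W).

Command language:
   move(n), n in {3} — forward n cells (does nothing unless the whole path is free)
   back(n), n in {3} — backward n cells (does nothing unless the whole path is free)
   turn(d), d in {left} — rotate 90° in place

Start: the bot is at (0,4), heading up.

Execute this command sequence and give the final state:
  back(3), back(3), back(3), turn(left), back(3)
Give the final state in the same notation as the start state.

at (3,1), heading left

start: at (0,4), heading up
[1] after back(3): at (0,1), heading up
[2] after back(3): at (0,1), heading up
[3] after back(3): at (0,1), heading up
[4] after turn(left): at (0,1), heading left
[5] after back(3): at (3,1), heading left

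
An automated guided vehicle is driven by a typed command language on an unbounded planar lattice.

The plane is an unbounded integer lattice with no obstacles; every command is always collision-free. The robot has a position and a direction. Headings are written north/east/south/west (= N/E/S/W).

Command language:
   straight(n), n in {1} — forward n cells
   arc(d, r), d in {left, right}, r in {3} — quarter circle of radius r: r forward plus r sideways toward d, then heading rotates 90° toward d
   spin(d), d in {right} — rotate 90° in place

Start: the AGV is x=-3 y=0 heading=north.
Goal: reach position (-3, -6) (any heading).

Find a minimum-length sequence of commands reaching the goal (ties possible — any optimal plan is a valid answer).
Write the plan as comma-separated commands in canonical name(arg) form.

spin(right), arc(right, 3), arc(right, 3)

from: x=-3 y=0 heading=north
1. spin(right) → x=-3 y=0 heading=east
2. arc(right, 3) → x=0 y=-3 heading=south
3. arc(right, 3) → x=-3 y=-6 heading=west
no 2-step plan works, so 3 is optimal.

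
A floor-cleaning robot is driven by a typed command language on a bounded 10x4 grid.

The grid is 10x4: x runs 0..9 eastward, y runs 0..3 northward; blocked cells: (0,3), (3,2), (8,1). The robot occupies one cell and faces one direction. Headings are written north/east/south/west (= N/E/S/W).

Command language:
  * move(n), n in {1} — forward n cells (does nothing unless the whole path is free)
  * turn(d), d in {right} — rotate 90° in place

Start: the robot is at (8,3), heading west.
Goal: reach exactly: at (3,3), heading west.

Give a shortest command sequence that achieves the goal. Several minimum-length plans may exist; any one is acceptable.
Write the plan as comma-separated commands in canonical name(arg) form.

move(1), move(1), move(1), move(1), move(1)

start: at (8,3), heading west
[1] after move(1): at (7,3), heading west
[2] after move(1): at (6,3), heading west
[3] after move(1): at (5,3), heading west
[4] after move(1): at (4,3), heading west
[5] after move(1): at (3,3), heading west
shorter routes all fall short; 5 is best.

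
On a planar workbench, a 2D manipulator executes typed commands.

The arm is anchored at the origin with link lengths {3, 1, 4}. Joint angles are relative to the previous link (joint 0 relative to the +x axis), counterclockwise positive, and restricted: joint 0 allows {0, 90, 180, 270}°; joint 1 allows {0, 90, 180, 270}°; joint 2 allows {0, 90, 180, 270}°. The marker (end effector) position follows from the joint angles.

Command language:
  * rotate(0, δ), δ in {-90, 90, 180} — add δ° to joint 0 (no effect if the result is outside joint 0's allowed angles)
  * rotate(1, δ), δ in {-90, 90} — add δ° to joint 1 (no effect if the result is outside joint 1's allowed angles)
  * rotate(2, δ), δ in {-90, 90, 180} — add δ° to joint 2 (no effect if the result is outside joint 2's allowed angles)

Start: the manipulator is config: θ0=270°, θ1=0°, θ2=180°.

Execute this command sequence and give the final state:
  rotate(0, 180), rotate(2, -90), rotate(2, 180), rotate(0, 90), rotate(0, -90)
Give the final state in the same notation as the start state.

config: θ0=90°, θ1=0°, θ2=270°

t0: config: θ0=270°, θ1=0°, θ2=180°
step 1 (rotate(0, 180)): config: θ0=90°, θ1=0°, θ2=180°
step 2 (rotate(2, -90)): config: θ0=90°, θ1=0°, θ2=90°
step 3 (rotate(2, 180)): config: θ0=90°, θ1=0°, θ2=270°
step 4 (rotate(0, 90)): config: θ0=180°, θ1=0°, θ2=270°
step 5 (rotate(0, -90)): config: θ0=90°, θ1=0°, θ2=270°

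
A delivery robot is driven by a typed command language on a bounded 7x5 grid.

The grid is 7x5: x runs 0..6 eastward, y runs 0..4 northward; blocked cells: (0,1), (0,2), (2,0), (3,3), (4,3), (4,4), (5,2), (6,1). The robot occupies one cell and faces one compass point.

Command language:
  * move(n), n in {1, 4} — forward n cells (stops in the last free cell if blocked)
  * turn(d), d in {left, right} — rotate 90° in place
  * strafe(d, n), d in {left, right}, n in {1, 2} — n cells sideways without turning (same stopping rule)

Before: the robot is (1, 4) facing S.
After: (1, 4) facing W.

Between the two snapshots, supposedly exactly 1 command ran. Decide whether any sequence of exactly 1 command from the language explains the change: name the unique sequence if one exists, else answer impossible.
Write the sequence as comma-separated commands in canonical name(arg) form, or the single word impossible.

key: (1,4) unchanged — the single command moves nothing
t0: (1, 4) facing S
t=1 turn(right) ⇒ (1, 4) facing W
all 8 alternatives checked — unique.

turn(right)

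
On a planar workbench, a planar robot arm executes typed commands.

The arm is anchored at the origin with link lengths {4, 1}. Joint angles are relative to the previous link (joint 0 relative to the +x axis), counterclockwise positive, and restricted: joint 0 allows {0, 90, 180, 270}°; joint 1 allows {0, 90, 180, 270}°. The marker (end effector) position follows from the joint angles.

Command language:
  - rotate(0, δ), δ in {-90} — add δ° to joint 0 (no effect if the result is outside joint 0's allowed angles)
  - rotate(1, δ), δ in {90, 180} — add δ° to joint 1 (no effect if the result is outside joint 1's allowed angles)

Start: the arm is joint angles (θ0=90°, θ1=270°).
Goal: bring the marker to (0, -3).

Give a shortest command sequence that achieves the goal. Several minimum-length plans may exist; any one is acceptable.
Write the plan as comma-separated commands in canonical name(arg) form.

rotate(1, 90), rotate(0, -90), rotate(0, -90), rotate(1, 180)

start: joint angles (θ0=90°, θ1=270°)
t=1 rotate(1, 90) ⇒ joint angles (θ0=90°, θ1=0°)
t=2 rotate(0, -90) ⇒ joint angles (θ0=0°, θ1=0°)
t=3 rotate(0, -90) ⇒ joint angles (θ0=270°, θ1=0°)
t=4 rotate(1, 180) ⇒ joint angles (θ0=270°, θ1=180°)
nothing shorter than 4 reaches the goal.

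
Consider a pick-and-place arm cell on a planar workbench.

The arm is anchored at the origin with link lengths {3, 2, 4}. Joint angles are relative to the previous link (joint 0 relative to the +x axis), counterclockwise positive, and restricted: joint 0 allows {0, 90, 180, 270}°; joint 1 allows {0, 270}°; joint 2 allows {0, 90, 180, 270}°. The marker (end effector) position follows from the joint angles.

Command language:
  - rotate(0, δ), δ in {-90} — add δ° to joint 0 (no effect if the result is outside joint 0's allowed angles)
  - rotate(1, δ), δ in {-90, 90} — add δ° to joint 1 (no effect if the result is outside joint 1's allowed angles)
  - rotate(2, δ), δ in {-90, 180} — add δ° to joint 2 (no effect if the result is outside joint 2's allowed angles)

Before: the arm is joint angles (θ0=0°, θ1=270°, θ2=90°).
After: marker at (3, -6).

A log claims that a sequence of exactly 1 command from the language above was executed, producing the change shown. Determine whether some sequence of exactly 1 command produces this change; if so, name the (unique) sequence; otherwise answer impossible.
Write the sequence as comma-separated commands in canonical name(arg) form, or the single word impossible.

rotate(2, -90)

initial: joint angles (θ0=0°, θ1=270°, θ2=90°)
step 1 (rotate(2, -90)): joint angles (θ0=0°, θ1=270°, θ2=0°)
uniquely the one of 5 1-step routes that fits.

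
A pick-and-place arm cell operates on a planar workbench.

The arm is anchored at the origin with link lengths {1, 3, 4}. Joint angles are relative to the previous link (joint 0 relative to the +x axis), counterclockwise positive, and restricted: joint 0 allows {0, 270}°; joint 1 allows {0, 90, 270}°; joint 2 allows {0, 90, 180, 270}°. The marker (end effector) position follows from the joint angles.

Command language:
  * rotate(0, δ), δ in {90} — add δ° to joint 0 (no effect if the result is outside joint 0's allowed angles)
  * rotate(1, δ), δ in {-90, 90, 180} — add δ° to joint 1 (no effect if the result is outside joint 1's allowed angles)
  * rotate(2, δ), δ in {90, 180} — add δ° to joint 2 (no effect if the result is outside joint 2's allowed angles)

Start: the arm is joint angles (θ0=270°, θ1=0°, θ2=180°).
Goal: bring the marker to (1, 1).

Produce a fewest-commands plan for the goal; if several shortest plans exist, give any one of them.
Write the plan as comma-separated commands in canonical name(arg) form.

initial: joint angles (θ0=270°, θ1=0°, θ2=180°)
[1] after rotate(0, 90): joint angles (θ0=0°, θ1=0°, θ2=180°)
[2] after rotate(1, -90): joint angles (θ0=0°, θ1=270°, θ2=180°)
shorter routes all fall short; 2 is best.

rotate(0, 90), rotate(1, -90)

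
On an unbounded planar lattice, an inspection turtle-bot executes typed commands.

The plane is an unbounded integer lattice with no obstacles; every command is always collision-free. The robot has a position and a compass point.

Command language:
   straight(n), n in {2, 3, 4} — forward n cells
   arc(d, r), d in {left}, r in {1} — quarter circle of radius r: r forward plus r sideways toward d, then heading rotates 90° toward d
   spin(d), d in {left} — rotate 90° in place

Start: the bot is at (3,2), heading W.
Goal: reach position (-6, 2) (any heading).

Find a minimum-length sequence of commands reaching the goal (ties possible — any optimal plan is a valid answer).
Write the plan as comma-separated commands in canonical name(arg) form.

begin: at (3,2), heading W
[1] after straight(3): at (0,2), heading W
[2] after straight(3): at (-3,2), heading W
[3] after straight(3): at (-6,2), heading W
nothing shorter than 3 reaches the goal.

straight(3), straight(3), straight(3)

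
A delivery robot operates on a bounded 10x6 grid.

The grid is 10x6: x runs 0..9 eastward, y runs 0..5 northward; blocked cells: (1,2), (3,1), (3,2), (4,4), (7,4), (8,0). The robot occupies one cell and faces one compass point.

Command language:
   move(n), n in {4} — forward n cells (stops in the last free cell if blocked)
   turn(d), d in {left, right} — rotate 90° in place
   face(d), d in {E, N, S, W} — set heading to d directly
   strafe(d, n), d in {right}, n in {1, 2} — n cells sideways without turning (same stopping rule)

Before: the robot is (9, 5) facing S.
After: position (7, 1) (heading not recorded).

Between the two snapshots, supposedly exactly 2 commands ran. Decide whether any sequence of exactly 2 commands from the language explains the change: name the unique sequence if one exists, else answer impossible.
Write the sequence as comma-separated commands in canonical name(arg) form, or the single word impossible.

key: running strafe(right, 2) before move(4) would end elsewhere — order is forced
t0: (9, 5) facing S
[1] after move(4): (9, 1) facing S
[2] after strafe(right, 2): (7, 1) facing S
all 81 alternatives checked — unique.

move(4), strafe(right, 2)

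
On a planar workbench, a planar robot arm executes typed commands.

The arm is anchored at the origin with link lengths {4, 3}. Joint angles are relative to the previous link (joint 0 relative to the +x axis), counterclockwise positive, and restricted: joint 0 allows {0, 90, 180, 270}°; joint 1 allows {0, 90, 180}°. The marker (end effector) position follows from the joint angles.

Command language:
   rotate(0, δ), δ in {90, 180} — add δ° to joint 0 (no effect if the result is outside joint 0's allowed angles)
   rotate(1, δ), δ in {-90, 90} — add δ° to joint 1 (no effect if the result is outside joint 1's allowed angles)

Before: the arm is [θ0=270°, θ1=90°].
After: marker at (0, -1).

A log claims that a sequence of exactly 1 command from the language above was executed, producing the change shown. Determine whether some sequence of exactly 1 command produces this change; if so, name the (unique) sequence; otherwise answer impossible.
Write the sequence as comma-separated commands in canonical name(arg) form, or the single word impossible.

rotate(1, 90)

begin: [θ0=270°, θ1=90°]
1. rotate(1, 90) → [θ0=270°, θ1=180°]
no rival 1-sequence matches.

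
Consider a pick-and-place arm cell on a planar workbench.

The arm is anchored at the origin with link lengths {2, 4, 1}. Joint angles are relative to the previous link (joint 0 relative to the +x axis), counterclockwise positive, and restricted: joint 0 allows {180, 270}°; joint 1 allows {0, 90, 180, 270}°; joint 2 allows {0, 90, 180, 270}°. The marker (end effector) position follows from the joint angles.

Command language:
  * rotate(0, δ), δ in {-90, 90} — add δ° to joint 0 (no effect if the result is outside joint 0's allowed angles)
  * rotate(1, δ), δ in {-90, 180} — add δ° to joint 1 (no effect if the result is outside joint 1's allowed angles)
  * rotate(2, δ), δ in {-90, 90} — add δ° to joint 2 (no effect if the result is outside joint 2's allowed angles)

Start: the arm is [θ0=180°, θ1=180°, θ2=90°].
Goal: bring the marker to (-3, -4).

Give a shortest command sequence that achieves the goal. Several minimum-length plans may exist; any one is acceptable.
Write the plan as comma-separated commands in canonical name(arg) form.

start: [θ0=180°, θ1=180°, θ2=90°]
[1] after rotate(2, -90): [θ0=180°, θ1=180°, θ2=0°]
[2] after rotate(2, -90): [θ0=180°, θ1=180°, θ2=270°]
[3] after rotate(1, -90): [θ0=180°, θ1=90°, θ2=270°]
no 2-step plan works, so 3 is optimal.

rotate(2, -90), rotate(2, -90), rotate(1, -90)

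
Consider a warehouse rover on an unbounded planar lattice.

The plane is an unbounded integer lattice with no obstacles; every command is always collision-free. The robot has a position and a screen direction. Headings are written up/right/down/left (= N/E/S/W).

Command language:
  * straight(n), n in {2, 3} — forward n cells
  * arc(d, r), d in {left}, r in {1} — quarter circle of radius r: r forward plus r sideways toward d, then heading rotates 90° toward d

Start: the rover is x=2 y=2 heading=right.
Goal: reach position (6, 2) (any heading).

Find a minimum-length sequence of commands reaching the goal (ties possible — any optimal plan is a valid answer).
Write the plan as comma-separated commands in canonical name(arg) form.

initial: x=2 y=2 heading=right
1. straight(2) → x=4 y=2 heading=right
2. straight(2) → x=6 y=2 heading=right
shorter routes all fall short; 2 is best.

straight(2), straight(2)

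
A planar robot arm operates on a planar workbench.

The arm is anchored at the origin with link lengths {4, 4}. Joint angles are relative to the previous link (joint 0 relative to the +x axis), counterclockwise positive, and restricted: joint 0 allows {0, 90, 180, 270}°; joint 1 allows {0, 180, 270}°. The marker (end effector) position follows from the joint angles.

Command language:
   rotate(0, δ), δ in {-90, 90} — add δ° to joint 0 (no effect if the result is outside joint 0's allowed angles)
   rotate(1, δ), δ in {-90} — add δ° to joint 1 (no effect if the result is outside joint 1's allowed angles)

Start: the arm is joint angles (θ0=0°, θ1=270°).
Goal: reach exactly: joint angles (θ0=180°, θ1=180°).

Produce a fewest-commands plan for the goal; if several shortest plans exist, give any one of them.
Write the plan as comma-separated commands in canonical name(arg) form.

from: joint angles (θ0=0°, θ1=270°)
[1] after rotate(0, -90): joint angles (θ0=270°, θ1=270°)
[2] after rotate(0, -90): joint angles (θ0=180°, θ1=270°)
[3] after rotate(1, -90): joint angles (θ0=180°, θ1=180°)
no 2-step plan works, so 3 is optimal.

rotate(0, -90), rotate(0, -90), rotate(1, -90)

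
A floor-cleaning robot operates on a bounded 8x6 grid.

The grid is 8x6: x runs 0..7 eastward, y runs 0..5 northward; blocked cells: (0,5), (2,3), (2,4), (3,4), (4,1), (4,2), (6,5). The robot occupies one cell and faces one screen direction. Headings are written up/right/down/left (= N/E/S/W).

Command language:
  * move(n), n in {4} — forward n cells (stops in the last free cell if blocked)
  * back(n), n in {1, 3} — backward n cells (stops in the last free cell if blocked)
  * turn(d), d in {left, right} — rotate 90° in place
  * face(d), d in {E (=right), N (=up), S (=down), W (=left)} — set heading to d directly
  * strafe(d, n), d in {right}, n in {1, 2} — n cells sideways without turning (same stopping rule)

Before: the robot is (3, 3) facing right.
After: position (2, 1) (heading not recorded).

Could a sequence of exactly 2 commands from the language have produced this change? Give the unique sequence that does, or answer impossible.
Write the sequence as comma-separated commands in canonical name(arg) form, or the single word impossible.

key: order matters: swapping strafe(right, 2) and back(1) lands elsewhere
begin: (3, 3) facing right
[1] after strafe(right, 2): (3, 1) facing right
[2] after back(1): (2, 1) facing right
no other 2-command option fits: unique.

strafe(right, 2), back(1)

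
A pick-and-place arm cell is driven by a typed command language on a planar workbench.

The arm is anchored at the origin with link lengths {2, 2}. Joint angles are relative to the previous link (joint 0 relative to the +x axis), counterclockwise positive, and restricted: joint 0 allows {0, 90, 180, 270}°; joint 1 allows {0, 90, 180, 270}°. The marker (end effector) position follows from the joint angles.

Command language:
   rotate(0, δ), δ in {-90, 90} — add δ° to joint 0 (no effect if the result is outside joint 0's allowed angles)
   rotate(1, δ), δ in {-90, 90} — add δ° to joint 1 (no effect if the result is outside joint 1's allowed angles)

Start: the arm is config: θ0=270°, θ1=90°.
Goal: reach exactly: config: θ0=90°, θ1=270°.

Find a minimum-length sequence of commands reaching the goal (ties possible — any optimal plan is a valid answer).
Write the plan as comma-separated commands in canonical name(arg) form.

rotate(1, 90), rotate(1, 90), rotate(0, 90), rotate(0, 90)

from: config: θ0=270°, θ1=90°
t=1 rotate(1, 90) ⇒ config: θ0=270°, θ1=180°
t=2 rotate(1, 90) ⇒ config: θ0=270°, θ1=270°
t=3 rotate(0, 90) ⇒ config: θ0=0°, θ1=270°
t=4 rotate(0, 90) ⇒ config: θ0=90°, θ1=270°
no 3-step plan works, so 4 is optimal.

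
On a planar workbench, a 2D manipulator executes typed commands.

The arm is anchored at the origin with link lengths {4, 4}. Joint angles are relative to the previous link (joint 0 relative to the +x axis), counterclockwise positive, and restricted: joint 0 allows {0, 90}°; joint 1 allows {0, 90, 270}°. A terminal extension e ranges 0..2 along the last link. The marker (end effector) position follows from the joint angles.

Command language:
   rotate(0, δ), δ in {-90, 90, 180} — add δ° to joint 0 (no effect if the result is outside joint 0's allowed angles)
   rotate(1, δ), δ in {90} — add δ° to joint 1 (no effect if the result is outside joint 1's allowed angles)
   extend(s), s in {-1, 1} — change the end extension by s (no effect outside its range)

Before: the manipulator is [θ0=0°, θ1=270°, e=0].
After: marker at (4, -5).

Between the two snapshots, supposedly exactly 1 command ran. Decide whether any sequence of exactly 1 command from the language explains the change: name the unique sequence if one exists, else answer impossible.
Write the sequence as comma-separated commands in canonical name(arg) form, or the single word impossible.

from: [θ0=0°, θ1=270°, e=0]
step 1 (extend(1)): [θ0=0°, θ1=270°, e=1]
no other 1-command option fits: unique.

extend(1)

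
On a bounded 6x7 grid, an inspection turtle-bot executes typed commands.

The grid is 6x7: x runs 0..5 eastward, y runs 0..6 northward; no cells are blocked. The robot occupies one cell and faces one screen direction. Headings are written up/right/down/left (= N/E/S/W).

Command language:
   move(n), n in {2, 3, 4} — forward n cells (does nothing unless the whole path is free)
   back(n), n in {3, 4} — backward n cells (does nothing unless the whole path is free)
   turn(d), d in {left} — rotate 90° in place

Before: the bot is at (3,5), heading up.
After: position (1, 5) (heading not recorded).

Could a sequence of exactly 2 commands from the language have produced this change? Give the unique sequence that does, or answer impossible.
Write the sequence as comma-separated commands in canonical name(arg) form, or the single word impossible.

key: running move(2) before turn(left) would end elsewhere — order is forced
start: at (3,5), heading up
step 1 (turn(left)): at (3,5), heading left
step 2 (move(2)): at (1,5), heading left
uniquely the one of 36 2-step routes that fits.

turn(left), move(2)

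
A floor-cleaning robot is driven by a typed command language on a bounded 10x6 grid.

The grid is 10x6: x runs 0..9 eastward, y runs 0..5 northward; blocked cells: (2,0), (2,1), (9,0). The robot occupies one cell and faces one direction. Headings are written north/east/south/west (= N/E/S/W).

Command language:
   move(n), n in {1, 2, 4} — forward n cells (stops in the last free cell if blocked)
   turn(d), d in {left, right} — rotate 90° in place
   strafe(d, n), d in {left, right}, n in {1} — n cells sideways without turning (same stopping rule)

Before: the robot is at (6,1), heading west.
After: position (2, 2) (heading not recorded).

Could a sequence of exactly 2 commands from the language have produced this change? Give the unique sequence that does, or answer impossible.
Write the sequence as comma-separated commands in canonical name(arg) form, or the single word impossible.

key: running move(4) before strafe(right, 1) would end elsewhere — order is forced
from: at (6,1), heading west
t=1 strafe(right, 1) ⇒ at (6,2), heading west
t=2 move(4) ⇒ at (2,2), heading west
no rival 2-sequence matches.

strafe(right, 1), move(4)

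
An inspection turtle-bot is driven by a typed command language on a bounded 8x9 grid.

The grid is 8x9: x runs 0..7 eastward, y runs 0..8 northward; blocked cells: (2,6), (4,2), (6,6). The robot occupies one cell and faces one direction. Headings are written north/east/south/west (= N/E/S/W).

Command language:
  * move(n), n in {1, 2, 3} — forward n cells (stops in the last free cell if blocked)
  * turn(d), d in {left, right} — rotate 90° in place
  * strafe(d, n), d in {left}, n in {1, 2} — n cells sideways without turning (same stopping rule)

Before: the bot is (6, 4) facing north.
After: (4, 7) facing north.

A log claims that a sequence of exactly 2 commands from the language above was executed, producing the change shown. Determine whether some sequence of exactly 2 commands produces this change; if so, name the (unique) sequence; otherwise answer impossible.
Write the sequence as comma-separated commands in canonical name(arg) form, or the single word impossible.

key: still facing N at the end — nothing in the sequence rotates
begin: (6, 4) facing north
step 1 (strafe(left, 2)): (4, 4) facing north
step 2 (move(3)): (4, 7) facing north
uniquely the one of 49 2-step routes that fits.

strafe(left, 2), move(3)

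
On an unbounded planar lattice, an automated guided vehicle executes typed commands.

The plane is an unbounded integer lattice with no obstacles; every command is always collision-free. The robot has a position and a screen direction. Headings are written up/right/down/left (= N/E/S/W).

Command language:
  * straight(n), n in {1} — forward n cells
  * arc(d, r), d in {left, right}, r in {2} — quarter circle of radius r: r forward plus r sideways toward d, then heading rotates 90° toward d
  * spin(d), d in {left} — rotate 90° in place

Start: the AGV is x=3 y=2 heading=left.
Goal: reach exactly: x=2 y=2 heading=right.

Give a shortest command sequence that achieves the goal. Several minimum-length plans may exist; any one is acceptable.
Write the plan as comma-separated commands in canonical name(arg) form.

start: x=3 y=2 heading=left
[1] after straight(1): x=2 y=2 heading=left
[2] after spin(left): x=2 y=2 heading=down
[3] after spin(left): x=2 y=2 heading=right
nothing shorter than 3 reaches the goal.

straight(1), spin(left), spin(left)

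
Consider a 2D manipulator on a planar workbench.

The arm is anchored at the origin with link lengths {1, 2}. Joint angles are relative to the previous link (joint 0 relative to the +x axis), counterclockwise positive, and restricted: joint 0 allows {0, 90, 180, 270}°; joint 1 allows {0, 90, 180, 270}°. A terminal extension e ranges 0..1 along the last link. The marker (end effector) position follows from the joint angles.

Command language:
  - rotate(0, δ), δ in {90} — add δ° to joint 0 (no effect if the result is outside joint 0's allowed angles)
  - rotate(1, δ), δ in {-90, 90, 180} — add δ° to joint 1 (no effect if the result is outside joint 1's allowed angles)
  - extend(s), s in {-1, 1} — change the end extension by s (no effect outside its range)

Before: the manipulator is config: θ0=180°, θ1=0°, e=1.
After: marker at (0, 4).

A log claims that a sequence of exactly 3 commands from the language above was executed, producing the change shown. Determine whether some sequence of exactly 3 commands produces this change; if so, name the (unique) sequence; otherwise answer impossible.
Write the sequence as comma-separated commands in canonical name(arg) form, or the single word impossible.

initial: config: θ0=180°, θ1=0°, e=1
1. rotate(0, 90) → config: θ0=270°, θ1=0°, e=1
2. rotate(0, 90) → config: θ0=0°, θ1=0°, e=1
3. rotate(0, 90) → config: θ0=90°, θ1=0°, e=1
uniquely the one of 216 3-step routes that fits.

rotate(0, 90), rotate(0, 90), rotate(0, 90)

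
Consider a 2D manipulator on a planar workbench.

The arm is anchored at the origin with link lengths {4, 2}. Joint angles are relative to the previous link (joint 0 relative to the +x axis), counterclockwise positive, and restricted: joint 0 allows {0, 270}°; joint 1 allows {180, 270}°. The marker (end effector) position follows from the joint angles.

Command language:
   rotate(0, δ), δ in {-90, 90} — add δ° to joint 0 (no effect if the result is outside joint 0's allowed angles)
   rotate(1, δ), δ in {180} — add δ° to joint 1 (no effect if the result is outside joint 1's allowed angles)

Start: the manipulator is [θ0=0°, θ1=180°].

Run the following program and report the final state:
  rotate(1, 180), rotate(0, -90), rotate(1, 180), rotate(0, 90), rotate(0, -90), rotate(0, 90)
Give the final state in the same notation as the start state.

[θ0=0°, θ1=180°]

from: [θ0=0°, θ1=180°]
1. rotate(1, 180) → [θ0=0°, θ1=180°]
2. rotate(0, -90) → [θ0=270°, θ1=180°]
3. rotate(1, 180) → [θ0=270°, θ1=180°]
4. rotate(0, 90) → [θ0=0°, θ1=180°]
5. rotate(0, -90) → [θ0=270°, θ1=180°]
6. rotate(0, 90) → [θ0=0°, θ1=180°]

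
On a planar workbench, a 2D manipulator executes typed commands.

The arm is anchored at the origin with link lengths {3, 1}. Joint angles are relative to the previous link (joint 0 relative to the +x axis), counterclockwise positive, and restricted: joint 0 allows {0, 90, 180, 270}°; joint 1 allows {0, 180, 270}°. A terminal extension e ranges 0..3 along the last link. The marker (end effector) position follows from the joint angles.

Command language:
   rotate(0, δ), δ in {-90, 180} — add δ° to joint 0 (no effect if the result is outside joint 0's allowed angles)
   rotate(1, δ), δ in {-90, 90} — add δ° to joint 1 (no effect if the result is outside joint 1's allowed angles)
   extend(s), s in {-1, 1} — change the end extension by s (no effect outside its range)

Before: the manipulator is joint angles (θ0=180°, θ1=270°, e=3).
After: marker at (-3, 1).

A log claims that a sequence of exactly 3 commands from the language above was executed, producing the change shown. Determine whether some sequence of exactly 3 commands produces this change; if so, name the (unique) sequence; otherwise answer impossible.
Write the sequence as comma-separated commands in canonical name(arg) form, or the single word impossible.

extend(-1), extend(-1), extend(-1)

begin: joint angles (θ0=180°, θ1=270°, e=3)
step 1 (extend(-1)): joint angles (θ0=180°, θ1=270°, e=2)
step 2 (extend(-1)): joint angles (θ0=180°, θ1=270°, e=1)
step 3 (extend(-1)): joint angles (θ0=180°, θ1=270°, e=0)
no other 3-command option fits: unique.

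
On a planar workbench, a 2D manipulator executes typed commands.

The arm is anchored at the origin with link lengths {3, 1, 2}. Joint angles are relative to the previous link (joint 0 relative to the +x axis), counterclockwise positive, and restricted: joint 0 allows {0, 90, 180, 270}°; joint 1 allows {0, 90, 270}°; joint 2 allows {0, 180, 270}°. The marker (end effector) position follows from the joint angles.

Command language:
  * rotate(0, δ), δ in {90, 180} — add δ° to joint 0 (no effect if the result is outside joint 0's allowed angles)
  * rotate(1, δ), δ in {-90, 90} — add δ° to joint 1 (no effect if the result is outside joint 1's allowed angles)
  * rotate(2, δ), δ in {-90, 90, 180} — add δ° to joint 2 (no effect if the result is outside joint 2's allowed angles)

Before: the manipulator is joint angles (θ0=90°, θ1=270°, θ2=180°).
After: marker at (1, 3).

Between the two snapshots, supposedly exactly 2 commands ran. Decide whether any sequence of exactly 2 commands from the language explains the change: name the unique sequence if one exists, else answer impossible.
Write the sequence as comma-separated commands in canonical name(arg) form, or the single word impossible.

rotate(1, 90), rotate(1, 90)

begin: joint angles (θ0=90°, θ1=270°, θ2=180°)
step 1 (rotate(1, 90)): joint angles (θ0=90°, θ1=0°, θ2=180°)
step 2 (rotate(1, 90)): joint angles (θ0=90°, θ1=90°, θ2=180°)
no other 2-command option fits: unique.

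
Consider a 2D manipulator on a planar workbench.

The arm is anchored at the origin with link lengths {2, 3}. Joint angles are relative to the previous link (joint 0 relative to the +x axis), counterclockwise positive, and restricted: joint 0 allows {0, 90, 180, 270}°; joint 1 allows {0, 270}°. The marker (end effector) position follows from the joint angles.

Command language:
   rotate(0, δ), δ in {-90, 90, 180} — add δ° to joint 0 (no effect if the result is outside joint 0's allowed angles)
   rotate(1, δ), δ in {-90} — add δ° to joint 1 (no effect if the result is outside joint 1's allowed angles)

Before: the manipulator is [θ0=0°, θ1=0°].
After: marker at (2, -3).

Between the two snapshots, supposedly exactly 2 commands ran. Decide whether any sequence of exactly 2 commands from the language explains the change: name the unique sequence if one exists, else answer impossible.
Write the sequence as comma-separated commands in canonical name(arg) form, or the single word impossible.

start: [θ0=0°, θ1=0°]
t=1 rotate(1, -90) ⇒ [θ0=0°, θ1=270°]
t=2 rotate(1, -90) ⇒ [θ0=0°, θ1=270°]
uniquely the one of 16 2-step routes that fits.

rotate(1, -90), rotate(1, -90)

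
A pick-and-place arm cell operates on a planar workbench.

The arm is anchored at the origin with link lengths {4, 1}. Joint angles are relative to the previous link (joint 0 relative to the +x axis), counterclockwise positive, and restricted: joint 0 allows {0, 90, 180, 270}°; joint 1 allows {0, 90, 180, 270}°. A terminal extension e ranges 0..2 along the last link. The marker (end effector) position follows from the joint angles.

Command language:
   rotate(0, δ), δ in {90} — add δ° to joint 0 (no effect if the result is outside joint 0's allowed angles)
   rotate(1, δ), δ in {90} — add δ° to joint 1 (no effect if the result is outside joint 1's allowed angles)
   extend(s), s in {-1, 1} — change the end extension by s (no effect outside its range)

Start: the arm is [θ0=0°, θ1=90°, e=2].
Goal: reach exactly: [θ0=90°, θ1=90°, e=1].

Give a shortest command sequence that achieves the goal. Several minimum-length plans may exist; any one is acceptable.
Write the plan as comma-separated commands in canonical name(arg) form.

initial: [θ0=0°, θ1=90°, e=2]
t=1 rotate(0, 90) ⇒ [θ0=90°, θ1=90°, e=2]
t=2 extend(-1) ⇒ [θ0=90°, θ1=90°, e=1]
no 1-step plan works, so 2 is optimal.

rotate(0, 90), extend(-1)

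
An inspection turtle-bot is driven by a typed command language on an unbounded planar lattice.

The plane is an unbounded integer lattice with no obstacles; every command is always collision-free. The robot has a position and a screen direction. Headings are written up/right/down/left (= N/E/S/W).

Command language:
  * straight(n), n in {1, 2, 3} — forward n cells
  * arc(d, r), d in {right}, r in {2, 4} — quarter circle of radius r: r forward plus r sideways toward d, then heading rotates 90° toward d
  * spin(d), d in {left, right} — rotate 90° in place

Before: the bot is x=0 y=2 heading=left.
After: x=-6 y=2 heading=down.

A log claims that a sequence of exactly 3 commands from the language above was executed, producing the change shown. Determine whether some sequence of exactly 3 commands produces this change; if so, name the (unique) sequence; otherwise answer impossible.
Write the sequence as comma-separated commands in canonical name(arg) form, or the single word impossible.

key: cell and facing (now S) both changed — the 3 commands mix motion and turning
begin: x=0 y=2 heading=left
t=1 straight(3) ⇒ x=-3 y=2 heading=left
t=2 straight(3) ⇒ x=-6 y=2 heading=left
t=3 spin(left) ⇒ x=-6 y=2 heading=down
all 343 alternatives checked — unique.

straight(3), straight(3), spin(left)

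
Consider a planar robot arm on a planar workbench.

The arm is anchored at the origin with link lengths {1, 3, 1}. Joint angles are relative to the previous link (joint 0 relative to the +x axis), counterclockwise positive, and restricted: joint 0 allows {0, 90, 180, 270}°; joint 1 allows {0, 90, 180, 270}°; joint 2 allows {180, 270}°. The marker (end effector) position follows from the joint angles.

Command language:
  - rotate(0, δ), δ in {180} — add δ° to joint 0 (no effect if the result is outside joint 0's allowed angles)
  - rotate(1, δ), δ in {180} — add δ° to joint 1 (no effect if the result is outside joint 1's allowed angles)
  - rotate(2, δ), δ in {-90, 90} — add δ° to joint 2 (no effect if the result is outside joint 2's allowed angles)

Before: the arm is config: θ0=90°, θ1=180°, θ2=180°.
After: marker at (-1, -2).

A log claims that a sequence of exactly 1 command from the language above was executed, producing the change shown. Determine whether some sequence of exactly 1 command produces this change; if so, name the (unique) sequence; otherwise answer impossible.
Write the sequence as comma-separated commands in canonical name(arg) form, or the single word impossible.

rotate(2, 90)

from: config: θ0=90°, θ1=180°, θ2=180°
step 1 (rotate(2, 90)): config: θ0=90°, θ1=180°, θ2=270°
uniquely the one of 4 1-step routes that fits.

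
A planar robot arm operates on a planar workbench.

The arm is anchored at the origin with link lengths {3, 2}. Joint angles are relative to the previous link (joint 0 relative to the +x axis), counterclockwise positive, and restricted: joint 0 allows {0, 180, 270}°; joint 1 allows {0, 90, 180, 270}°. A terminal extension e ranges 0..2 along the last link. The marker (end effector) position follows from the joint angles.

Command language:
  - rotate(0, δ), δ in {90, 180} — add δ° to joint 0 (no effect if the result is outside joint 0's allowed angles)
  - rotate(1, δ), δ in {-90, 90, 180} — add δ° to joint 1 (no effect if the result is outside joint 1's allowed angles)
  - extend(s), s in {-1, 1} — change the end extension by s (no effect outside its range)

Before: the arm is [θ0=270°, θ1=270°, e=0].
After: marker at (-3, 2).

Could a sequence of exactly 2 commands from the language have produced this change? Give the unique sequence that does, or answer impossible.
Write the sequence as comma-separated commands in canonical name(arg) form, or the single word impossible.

rotate(0, 90), rotate(0, 180)

key: order matters: swapping rotate(0, 90) and rotate(0, 180) lands elsewhere
initial: [θ0=270°, θ1=270°, e=0]
1. rotate(0, 90) → [θ0=0°, θ1=270°, e=0]
2. rotate(0, 180) → [θ0=180°, θ1=270°, e=0]
all 49 alternatives checked — unique.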